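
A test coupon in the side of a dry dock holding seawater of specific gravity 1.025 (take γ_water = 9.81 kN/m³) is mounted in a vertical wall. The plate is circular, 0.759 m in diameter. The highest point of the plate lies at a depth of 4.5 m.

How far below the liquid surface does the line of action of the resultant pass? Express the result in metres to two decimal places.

γ = 1.025 × 9.81 = 10.05525 kN/m³.
The centroid is at the centre, 0.3795 m below the top of the plate, so the centroid depth is h_c = 4.5 + 0.3795 = 4.8795 m.
A = π(0.3795)² = 0.452453 m².
Resultant F = γ·h_c·A = 10.05525 × 4.8795 × 0.452453 = 22.1994 kN.
I_c = πr⁴/4 = π × 0.3795⁴/4 = 0.0162906 m⁴.
Centre of pressure: y_p = y_c + I_c/(y_c·A) = 4.8795 + 0.0162906/(4.8795 × 0.452453) = 4.8795 + 0.00737884 = 4.88688 m along the plane.

h_p = 4.89 m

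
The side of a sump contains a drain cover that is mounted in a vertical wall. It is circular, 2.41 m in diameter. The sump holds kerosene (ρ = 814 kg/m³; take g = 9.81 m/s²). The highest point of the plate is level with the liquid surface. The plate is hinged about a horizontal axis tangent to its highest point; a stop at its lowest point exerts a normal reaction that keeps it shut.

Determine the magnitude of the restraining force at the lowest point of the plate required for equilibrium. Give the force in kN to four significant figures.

γ = ρg = 814 × 9.81 / 1000 = 7.98534 kN/m³.
The centroid is at the centre, 1.205 m below the top of the plate, so the centroid depth is h_c = 1.205 m.
A = π(1.205)² = 4.56167 m².
Resultant F = γ·h_c·A = 7.98534 × 1.205 × 4.56167 = 43.8939 kN.
I_c = πr⁴/4 = π × 1.205⁴/4 = 1.65592 m⁴.
Centre of pressure: y_p = y_c + I_c/(y_c·A) = 1.205 + 1.65592/(1.205 × 4.56167) = 1.205 + 0.301251 = 1.50625 m along the plane.
The resultant acts 1.205 + 0.301251 = 1.50625 m (along the plate) below the hinge at the top edge, so the moment about the hinge is M = F × 1.50625 = 43.8939 × 1.50625 = 66.1152 kN·m.
A normal force at the bottom, 2.41 m from the hinge, must supply this moment: P = 66.1152/2.41 = 27.4337 kN.

P ≈ 27.43 kN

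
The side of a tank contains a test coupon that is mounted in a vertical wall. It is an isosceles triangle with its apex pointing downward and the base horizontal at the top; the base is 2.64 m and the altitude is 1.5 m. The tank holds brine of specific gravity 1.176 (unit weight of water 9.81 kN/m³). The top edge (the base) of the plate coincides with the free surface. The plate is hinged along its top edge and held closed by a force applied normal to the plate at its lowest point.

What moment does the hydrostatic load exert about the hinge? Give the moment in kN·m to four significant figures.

γ = 1.176 × 9.81 = 11.53656 kN/m³.
With the apex down, the centroid sits h/3 = 1.5/3 = 0.5 m below the base (the top edge), so the centroid depth is h_c = 0.5 m.
A = ½ × 2.64 × 1.5 = 1.98 m².
Resultant F = γ·h_c·A = 11.53656 × 0.5 × 1.98 = 11.4212 kN.
I_c = b·h³/36 = 2.64 × 1.5³/36 = 0.2475 m⁴.
Centre of pressure: y_p = y_c + I_c/(y_c·A) = 0.5 + 0.2475/(0.5 × 1.98) = 0.5 + 0.25 = 0.75 m along the plane.
The resultant acts 0.5 + 0.25 = 0.75 m (along the plate) below the hinge at the top edge, so the moment about the hinge is M = F × 0.75 = 11.4212 × 0.75 = 8.5659 kN·m.

M ≈ 8.566 kN·m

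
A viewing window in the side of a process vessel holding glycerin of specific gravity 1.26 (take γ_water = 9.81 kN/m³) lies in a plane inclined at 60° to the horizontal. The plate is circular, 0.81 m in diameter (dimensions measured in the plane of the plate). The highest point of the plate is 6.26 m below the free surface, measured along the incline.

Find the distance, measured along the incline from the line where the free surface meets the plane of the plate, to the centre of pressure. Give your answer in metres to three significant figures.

γ = 1.26 × 9.81 = 12.3606 kN/m³.
Let θ = 60° be the plate's angle to the horizontal; measure y along the incline from where the plane meets the free surface. Vertical depth h = y·sinθ with sinθ = 0.866025.
The centroid is at the centre, 0.405 m below the top of the plate, so y_c = 6.26 + 0.405 = 6.665 m and h_c = 6.665 × 0.866025 = 5.77206 m.
A = π(0.405)² = 0.5153 m².
Resultant F = γ·h_c·A = 12.3606 × 5.77206 × 0.5153 = 36.7647 kN.
I_c = πr⁴/4 = π × 0.405⁴/4 = 0.0211305 m⁴.
Centre of pressure: y_p = y_c + I_c/(y_c·A) = 6.665 + 0.0211305/(6.665 × 0.5153) = 6.665 + 0.00615247 = 6.67115 m along the plane.

y_p = 6.67 m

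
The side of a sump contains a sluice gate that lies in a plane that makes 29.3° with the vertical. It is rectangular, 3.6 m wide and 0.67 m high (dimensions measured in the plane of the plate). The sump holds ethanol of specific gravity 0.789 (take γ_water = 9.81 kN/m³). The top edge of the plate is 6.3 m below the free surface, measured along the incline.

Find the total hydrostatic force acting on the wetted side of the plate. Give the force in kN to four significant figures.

F ≈ 108.0 kN

γ = 0.789 × 9.81 = 7.74009 kN/m³.
The plate makes 29.3° with the vertical, i.e. θ = 90° − 29.3° = 60.7° to the horizontal. Measuring y along the incline from the free-surface line, vertical depth h = y·sinθ with sinθ = 0.872069.
The centroid lies 0.67/2 = 0.335 m below the top edge, so y_c = 6.3 + 0.335 = 6.635 m and h_c = 6.635 × 0.872069 = 5.78618 m.
A = 3.6 × 0.67 = 2.412 m².
Resultant F = γ·h_c·A = 7.74009 × 5.78618 × 2.412 = 108.023 kN.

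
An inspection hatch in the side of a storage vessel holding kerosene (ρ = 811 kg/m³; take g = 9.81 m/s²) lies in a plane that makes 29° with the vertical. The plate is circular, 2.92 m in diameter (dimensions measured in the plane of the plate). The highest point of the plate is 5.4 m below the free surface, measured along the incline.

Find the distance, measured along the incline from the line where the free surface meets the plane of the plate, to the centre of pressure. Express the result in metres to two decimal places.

γ = ρg = 811 × 9.81 / 1000 = 7.95591 kN/m³.
The plate makes 29° with the vertical, i.e. θ = 90° − 29° = 61° to the horizontal. Measuring y along the incline from the free-surface line, vertical depth h = y·sinθ with sinθ = 0.874620.
The centroid is at the centre, 1.46 m below the top of the plate, so y_c = 5.4 + 1.46 = 6.86 m and h_c = 6.86 × 0.874620 = 5.99989 m.
A = π(1.46)² = 6.69662 m².
Resultant F = γ·h_c·A = 7.95591 × 5.99989 × 6.69662 = 319.66 kN.
I_c = πr⁴/4 = π × 1.46⁴/4 = 3.56863 m⁴.
Centre of pressure: y_p = y_c + I_c/(y_c·A) = 6.86 + 3.56863/(6.86 × 6.69662) = 6.86 + 0.0776822 = 6.93768 m along the plane.

y_p = 6.94 m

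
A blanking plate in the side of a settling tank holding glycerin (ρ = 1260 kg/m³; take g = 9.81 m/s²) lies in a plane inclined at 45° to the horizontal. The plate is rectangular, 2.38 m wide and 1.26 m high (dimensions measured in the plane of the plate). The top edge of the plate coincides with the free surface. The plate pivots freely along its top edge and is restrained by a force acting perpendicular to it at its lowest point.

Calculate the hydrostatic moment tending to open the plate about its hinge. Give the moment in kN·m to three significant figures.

M ≈ 13.9 kN·m

γ = ρg = 1260 × 9.81 / 1000 = 12.3606 kN/m³.
Let θ = 45° be the plate's angle to the horizontal; measure y along the incline from where the plane meets the free surface. Vertical depth h = y·sinθ with sinθ = 0.707107.
The centroid lies 1.26/2 = 0.63 m below the top edge, so y_c = 0.63 m and h_c = 0.63 × 0.707107 = 0.445477 m.
A = 2.38 × 1.26 = 2.9988 m².
Resultant F = γ·h_c·A = 12.3606 × 0.445477 × 2.9988 = 16.5125 kN.
I_c = b·h³/12 = 2.38 × 1.26³/12 = 0.396741 m⁴.
Centre of pressure: y_p = y_c + I_c/(y_c·A) = 0.63 + 0.396741/(0.63 × 2.9988) = 0.63 + 0.21 = 0.84 m along the plane.
The resultant acts 0.63 + 0.21 = 0.84 m (along the plate) below the hinge at the top edge, so the moment about the hinge is M = F × 0.84 = 16.5125 × 0.84 = 13.8705 kN·m.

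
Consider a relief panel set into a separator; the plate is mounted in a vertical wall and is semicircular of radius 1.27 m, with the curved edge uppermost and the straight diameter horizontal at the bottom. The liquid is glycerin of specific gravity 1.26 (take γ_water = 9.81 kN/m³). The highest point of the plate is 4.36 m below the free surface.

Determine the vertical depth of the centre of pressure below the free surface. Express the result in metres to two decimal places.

γ = 1.26 × 9.81 = 12.3606 kN/m³.
The centroid lies 4r/(3π) = 0.539005 m above the diameter, so r − 4r/(3π) = 1.27 − 0.539005 = 0.730995 m below the topmost point, so the centroid depth is h_c = 4.36 + 0.730995 = 5.091 m.
A = πr²/2 = π × 1.27²/2 = 2.53354 m².
Resultant F = γ·h_c·A = 12.3606 × 5.091 × 2.53354 = 159.43 kN.
I_c = (π/8 − 8/(9π))·r⁴ = 0.109757 × 1.27⁴ = 0.285527 m⁴.
Centre of pressure: y_p = y_c + I_c/(y_c·A) = 5.091 + 0.285527/(5.091 × 2.53354) = 5.091 + 0.0221369 = 5.11314 m along the plane.

h_p = 5.11 m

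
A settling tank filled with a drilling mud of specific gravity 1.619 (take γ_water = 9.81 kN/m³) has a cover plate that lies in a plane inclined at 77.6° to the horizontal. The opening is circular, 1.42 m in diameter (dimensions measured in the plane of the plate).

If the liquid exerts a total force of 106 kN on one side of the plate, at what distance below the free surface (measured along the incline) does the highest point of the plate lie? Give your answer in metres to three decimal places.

γ = 1.619 × 9.81 = 15.88239 kN/m³.
A = π(0.71)² = 1.58368 m².
From F = γ·h_c·A, the centroid depth is h_c = 106/(15.88239 × 1.58368) = 4.21427 m.
Let θ = 77.6° be the plate's angle to the horizontal; measure y along the incline from where the plane meets the free surface. Vertical depth h = y·sinθ with sinθ = 0.976672.
Along the incline, y_c = h_c/sinθ = 4.21427/0.976672 = 4.31493 m.
The centroid is at the centre, 0.71 m below the top of the plate, so the highest point sits at y_top = 4.31493 − 0.71 = 3.60493 m along the incline.

y_top ≈ 3.605 m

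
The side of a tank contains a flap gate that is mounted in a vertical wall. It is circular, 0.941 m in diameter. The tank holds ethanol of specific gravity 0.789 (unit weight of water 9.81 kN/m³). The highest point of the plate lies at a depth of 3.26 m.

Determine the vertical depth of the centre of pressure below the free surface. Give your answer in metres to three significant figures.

γ = 0.789 × 9.81 = 7.74009 kN/m³.
The centroid is at the centre, 0.4705 m below the top of the plate, so the centroid depth is h_c = 3.26 + 0.4705 = 3.7305 m.
A = π(0.4705)² = 0.695455 m².
Resultant F = γ·h_c·A = 7.74009 × 3.7305 × 0.695455 = 20.0808 kN.
I_c = πr⁴/4 = π × 0.4705⁴/4 = 0.0384883 m⁴.
Centre of pressure: y_p = y_c + I_c/(y_c·A) = 3.7305 + 0.0384883/(3.7305 × 0.695455) = 3.7305 + 0.0148352 = 3.74534 m along the plane.

h_p = 3.75 m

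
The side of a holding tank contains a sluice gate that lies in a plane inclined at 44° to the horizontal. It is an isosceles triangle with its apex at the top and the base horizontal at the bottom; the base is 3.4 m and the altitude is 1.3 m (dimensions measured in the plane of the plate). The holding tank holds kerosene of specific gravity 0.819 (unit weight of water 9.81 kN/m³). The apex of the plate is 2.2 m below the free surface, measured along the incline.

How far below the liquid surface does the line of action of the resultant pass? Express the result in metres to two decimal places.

γ = 0.819 × 9.81 = 8.03439 kN/m³.
Let θ = 44° be the plate's angle to the horizontal; measure y along the incline from where the plane meets the free surface. Vertical depth h = y·sinθ with sinθ = 0.694658.
With the apex up, the centroid sits 2h/3 = 2 × 1.3/3 = 0.866667 m below the apex, so y_c = 2.2 + 0.866667 = 3.06667 m and h_c = 3.06667 × 0.694658 = 2.13029 m.
A = ½ × 3.4 × 1.3 = 2.21 m².
Resultant F = γ·h_c·A = 8.03439 × 2.13029 × 2.21 = 37.8254 kN.
I_c = b·h³/36 = 3.4 × 1.3³/36 = 0.207494 m⁴.
Centre of pressure: y_p = y_c + I_c/(y_c·A) = 3.06667 + 0.207494/(3.06667 × 2.21) = 3.06667 + 0.0306158 = 3.09729 m along the plane.
Vertically, h_p = y_p·sinθ = 3.09729 × 0.694658 = 2.15156 m.

h_p = 2.15 m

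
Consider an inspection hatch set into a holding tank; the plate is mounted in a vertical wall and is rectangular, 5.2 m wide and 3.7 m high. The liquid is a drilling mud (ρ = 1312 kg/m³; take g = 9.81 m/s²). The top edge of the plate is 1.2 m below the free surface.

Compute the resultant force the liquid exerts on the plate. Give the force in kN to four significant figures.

F ≈ 755.3 kN

γ = ρg = 1312 × 9.81 / 1000 = 12.87072 kN/m³.
The centroid lies 3.7/2 = 1.85 m below the top edge, so the centroid depth is h_c = 1.2 + 1.85 = 3.05 m.
A = 5.2 × 3.7 = 19.24 m².
Resultant F = γ·h_c·A = 12.87072 × 3.05 × 19.24 = 755.28 kN.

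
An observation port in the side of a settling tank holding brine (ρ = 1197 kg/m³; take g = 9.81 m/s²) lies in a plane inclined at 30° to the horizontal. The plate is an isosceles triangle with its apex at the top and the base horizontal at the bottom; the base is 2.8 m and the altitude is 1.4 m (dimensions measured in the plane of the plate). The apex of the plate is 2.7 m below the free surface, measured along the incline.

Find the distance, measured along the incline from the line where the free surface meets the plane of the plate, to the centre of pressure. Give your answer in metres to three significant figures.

γ = ρg = 1197 × 9.81 / 1000 = 11.74257 kN/m³.
Let θ = 30° be the plate's angle to the horizontal; measure y along the incline from where the plane meets the free surface. Vertical depth h = y·sinθ with sinθ = 0.500000.
With the apex up, the centroid sits 2h/3 = 2 × 1.4/3 = 0.933333 m below the apex, so y_c = 2.7 + 0.933333 = 3.63333 m and h_c = 3.63333 × 0.500000 = 1.81666 m.
A = ½ × 2.8 × 1.4 = 1.96 m².
Resultant F = γ·h_c·A = 11.74257 × 1.81666 × 1.96 = 41.8112 kN.
I_c = b·h³/36 = 2.8 × 1.4³/36 = 0.213422 m⁴.
Centre of pressure: y_p = y_c + I_c/(y_c·A) = 3.63333 + 0.213422/(3.63333 × 1.96) = 3.63333 + 0.0299694 = 3.6633 m along the plane.

y_p = 3.66 m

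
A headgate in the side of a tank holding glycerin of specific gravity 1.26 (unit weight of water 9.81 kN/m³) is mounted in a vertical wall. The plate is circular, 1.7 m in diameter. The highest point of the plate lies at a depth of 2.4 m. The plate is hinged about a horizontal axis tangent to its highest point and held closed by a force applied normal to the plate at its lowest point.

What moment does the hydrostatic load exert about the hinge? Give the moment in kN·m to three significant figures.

M ≈ 82.6 kN·m

γ = 1.26 × 9.81 = 12.3606 kN/m³.
The centroid is at the centre, 0.85 m below the top of the plate, so the centroid depth is h_c = 2.4 + 0.85 = 3.25 m.
A = π(0.85)² = 2.2698 m².
Resultant F = γ·h_c·A = 12.3606 × 3.25 × 2.2698 = 91.1823 kN.
I_c = πr⁴/4 = π × 0.85⁴/4 = 0.409983 m⁴.
Centre of pressure: y_p = y_c + I_c/(y_c·A) = 3.25 + 0.409983/(3.25 × 2.2698) = 3.25 + 0.055577 = 3.30558 m along the plane.
The resultant acts 0.85 + 0.055577 = 0.905577 m (along the plate) below the hinge at the top edge, so the moment about the hinge is M = F × 0.905577 = 91.1823 × 0.905577 = 82.5726 kN·m.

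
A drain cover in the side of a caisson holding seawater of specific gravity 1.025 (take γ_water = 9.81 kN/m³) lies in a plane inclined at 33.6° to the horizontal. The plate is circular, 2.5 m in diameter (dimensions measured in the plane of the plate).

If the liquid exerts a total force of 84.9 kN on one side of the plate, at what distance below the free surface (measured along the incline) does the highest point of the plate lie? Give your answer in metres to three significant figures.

γ = 1.025 × 9.81 = 10.05525 kN/m³.
A = π(1.25)² = 4.90874 m².
From F = γ·h_c·A, the centroid depth is h_c = 84.9/(10.05525 × 4.90874) = 1.72006 m.
Let θ = 33.6° be the plate's angle to the horizontal; measure y along the incline from where the plane meets the free surface. Vertical depth h = y·sinθ with sinθ = 0.553392.
Along the incline, y_c = h_c/sinθ = 1.72006/0.553392 = 3.10821 m.
The centroid is at the centre, 1.25 m below the top of the plate, so the highest point sits at y_top = 3.10821 − 1.25 = 1.85821 m along the incline.

y_top ≈ 1.86 m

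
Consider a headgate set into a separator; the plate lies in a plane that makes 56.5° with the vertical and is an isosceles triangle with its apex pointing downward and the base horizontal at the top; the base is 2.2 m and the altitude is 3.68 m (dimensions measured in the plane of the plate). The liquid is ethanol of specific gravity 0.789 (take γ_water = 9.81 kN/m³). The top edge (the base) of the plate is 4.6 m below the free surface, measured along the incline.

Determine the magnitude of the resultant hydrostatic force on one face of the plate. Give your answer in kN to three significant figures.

F ≈ 101 kN

γ = 0.789 × 9.81 = 7.74009 kN/m³.
The plate makes 56.5° with the vertical, i.e. θ = 90° − 56.5° = 33.5° to the horizontal. Measuring y along the incline from the free-surface line, vertical depth h = y·sinθ with sinθ = 0.551937.
With the apex down, the centroid sits h/3 = 3.68/3 = 1.22667 m below the base (the top edge), so y_c = 4.6 + 1.22667 = 5.82667 m and h_c = 5.82667 × 0.551937 = 3.21595 m.
A = ½ × 2.2 × 3.68 = 4.048 m².
Resultant F = γ·h_c·A = 7.74009 × 3.21595 × 4.048 = 100.762 kN.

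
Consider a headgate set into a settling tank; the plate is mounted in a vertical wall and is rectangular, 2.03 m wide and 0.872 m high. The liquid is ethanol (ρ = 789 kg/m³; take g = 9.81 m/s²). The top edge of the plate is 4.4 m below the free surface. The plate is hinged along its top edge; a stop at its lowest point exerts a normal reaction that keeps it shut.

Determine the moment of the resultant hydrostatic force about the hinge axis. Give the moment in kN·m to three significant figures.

M ≈ 29.8 kN·m

γ = ρg = 789 × 9.81 / 1000 = 7.74009 kN/m³.
The centroid lies 0.872/2 = 0.436 m below the top edge, so the centroid depth is h_c = 4.4 + 0.436 = 4.836 m.
A = 2.03 × 0.872 = 1.77016 m².
Resultant F = γ·h_c·A = 7.74009 × 4.836 × 1.77016 = 66.259 kN.
I_c = b·h³/12 = 2.03 × 0.872³/12 = 0.112167 m⁴.
Centre of pressure: y_p = y_c + I_c/(y_c·A) = 4.836 + 0.112167/(4.836 × 1.77016) = 4.836 + 0.0131029 = 4.8491 m along the plane.
The resultant acts 0.436 + 0.0131029 = 0.449103 m (along the plate) below the hinge at the top edge, so the moment about the hinge is M = F × 0.449103 = 66.259 × 0.449103 = 29.7571 kN·m.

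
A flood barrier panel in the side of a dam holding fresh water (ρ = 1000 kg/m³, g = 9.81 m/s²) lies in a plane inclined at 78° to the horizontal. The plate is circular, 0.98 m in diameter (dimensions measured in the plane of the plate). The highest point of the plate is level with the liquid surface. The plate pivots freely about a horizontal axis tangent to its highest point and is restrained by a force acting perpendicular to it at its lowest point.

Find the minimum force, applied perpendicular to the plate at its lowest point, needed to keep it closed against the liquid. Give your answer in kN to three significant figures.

P ≈ 2.22 kN

γ = ρg = 1000 × 9.81 = 9810 N/m³ = 9.81 kN/m³.
Let θ = 78° be the plate's angle to the horizontal; measure y along the incline from where the plane meets the free surface. Vertical depth h = y·sinθ with sinθ = 0.978148.
The centroid is at the centre, 0.49 m below the top of the plate, so y_c = 0.49 m and h_c = 0.49 × 0.978148 = 0.479293 m.
A = π(0.49)² = 0.754296 m².
Resultant F = γ·h_c·A = 9.81 × 0.479293 × 0.754296 = 3.5466 kN.
I_c = πr⁴/4 = π × 0.49⁴/4 = 0.0452766 m⁴.
Centre of pressure: y_p = y_c + I_c/(y_c·A) = 0.49 + 0.0452766/(0.49 × 0.754296) = 0.49 + 0.1225 = 0.6125 m along the plane.
The resultant acts 0.49 + 0.1225 = 0.6125 m (along the plate) below the hinge at the top edge, so the moment about the hinge is M = F × 0.6125 = 3.5466 × 0.6125 = 2.17229 kN·m.
A normal force at the bottom, 0.98 m from the hinge, must supply this moment: P = 2.17229/0.98 = 2.21662 kN.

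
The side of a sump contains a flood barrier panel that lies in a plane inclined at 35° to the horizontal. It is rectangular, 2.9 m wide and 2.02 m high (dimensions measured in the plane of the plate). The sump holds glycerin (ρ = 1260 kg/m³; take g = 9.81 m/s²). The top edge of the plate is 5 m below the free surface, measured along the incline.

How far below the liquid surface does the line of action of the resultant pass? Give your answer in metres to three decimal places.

h_p = 3.480 m

γ = ρg = 1260 × 9.81 / 1000 = 12.3606 kN/m³.
Let θ = 35° be the plate's angle to the horizontal; measure y along the incline from where the plane meets the free surface. Vertical depth h = y·sinθ with sinθ = 0.573576.
The centroid lies 2.02/2 = 1.01 m below the top edge, so y_c = 5 + 1.01 = 6.01 m and h_c = 6.01 × 0.573576 = 3.44719 m.
A = 2.9 × 2.02 = 5.858 m².
Resultant F = γ·h_c·A = 12.3606 × 3.44719 × 5.858 = 249.605 kN.
I_c = b·h³/12 = 2.9 × 2.02³/12 = 1.99192 m⁴.
Centre of pressure: y_p = y_c + I_c/(y_c·A) = 6.01 + 1.99192/(6.01 × 5.858) = 6.01 + 0.0565781 = 6.06658 m along the plane.
Vertically, h_p = y_p·sinθ = 6.06658 × 0.573576 = 3.47964 m.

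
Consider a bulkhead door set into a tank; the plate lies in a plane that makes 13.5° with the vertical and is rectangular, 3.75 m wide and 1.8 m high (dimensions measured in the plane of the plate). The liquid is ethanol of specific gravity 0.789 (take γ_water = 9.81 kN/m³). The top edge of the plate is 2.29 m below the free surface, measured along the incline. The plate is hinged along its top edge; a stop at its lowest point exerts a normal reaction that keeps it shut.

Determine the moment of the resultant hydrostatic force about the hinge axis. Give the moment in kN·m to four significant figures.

M ≈ 159.6 kN·m

γ = 0.789 × 9.81 = 7.74009 kN/m³.
The plate makes 13.5° with the vertical, i.e. θ = 90° − 13.5° = 76.5° to the horizontal. Measuring y along the incline from the free-surface line, vertical depth h = y·sinθ with sinθ = 0.972370.
The centroid lies 1.8/2 = 0.9 m below the top edge, so y_c = 2.29 + 0.9 = 3.19 m and h_c = 3.19 × 0.972370 = 3.10186 m.
A = 3.75 × 1.8 = 6.75 m².
Resultant F = γ·h_c·A = 7.74009 × 3.10186 × 6.75 = 162.059 kN.
I_c = b·h³/12 = 3.75 × 1.8³/12 = 1.8225 m⁴.
Centre of pressure: y_p = y_c + I_c/(y_c·A) = 3.19 + 1.8225/(3.19 × 6.75) = 3.19 + 0.0846395 = 3.27464 m along the plane.
The resultant acts 0.9 + 0.0846395 = 0.98464 m (along the plate) below the hinge at the top edge, so the moment about the hinge is M = F × 0.98464 = 162.059 × 0.98464 = 159.57 kN·m.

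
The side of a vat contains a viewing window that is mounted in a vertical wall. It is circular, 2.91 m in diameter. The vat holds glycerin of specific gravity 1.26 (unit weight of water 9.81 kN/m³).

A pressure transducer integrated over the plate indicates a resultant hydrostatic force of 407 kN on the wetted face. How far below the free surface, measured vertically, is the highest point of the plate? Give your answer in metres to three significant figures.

γ = 1.26 × 9.81 = 12.3606 kN/m³.
A = π(1.455)² = 6.65083 m².
From F = γ·h_c·A, the centroid depth is h_c = 407/(12.3606 × 6.65083) = 4.95084 m.
The centroid is at the centre, 1.455 m below the top of the plate, so the highest point sits at h_top = 4.95084 − 1.455 = 3.49584 m below the surface.

d_top ≈ 3.50 m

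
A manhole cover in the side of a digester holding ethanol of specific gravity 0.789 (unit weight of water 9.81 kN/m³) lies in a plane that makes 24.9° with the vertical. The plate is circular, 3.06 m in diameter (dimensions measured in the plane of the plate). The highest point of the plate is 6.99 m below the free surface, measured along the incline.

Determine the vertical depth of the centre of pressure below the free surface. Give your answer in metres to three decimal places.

h_p = 7.790 m

γ = 0.789 × 9.81 = 7.74009 kN/m³.
The plate makes 24.9° with the vertical, i.e. θ = 90° − 24.9° = 65.1° to the horizontal. Measuring y along the incline from the free-surface line, vertical depth h = y·sinθ with sinθ = 0.907044.
The centroid is at the centre, 1.53 m below the top of the plate, so y_c = 6.99 + 1.53 = 8.52 m and h_c = 8.52 × 0.907044 = 7.72801 m.
A = π(1.53)² = 7.35415 m².
Resultant F = γ·h_c·A = 7.74009 × 7.72801 × 7.35415 = 439.892 kN.
I_c = πr⁴/4 = π × 1.53⁴/4 = 4.30383 m⁴.
Centre of pressure: y_p = y_c + I_c/(y_c·A) = 8.52 + 4.30383/(8.52 × 7.35415) = 8.52 + 0.0686883 = 8.58869 m along the plane.
Vertically, h_p = y_p·sinθ = 8.58869 × 0.907044 = 7.79032 m.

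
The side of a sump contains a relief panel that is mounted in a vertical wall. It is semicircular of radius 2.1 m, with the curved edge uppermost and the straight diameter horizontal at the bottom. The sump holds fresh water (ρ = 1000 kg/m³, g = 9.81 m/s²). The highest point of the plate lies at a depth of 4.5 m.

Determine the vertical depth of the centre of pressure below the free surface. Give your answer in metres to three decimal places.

h_p = 5.763 m

γ = ρg = 1000 × 9.81 = 9810 N/m³ = 9.81 kN/m³.
The centroid lies 4r/(3π) = 0.891268 m above the diameter, so r − 4r/(3π) = 2.1 − 0.891268 = 1.20873 m below the topmost point, so the centroid depth is h_c = 4.5 + 1.20873 = 5.70873 m.
A = πr²/2 = π × 2.1²/2 = 6.92721 m².
Resultant F = γ·h_c·A = 9.81 × 5.70873 × 6.92721 = 387.942 kN.
I_c = (π/8 − 8/(9π))·r⁴ = 0.109757 × 2.1⁴ = 2.13457 m⁴.
Centre of pressure: y_p = y_c + I_c/(y_c·A) = 5.70873 + 2.13457/(5.70873 × 6.92721) = 5.70873 + 0.0539775 = 5.76271 m along the plane.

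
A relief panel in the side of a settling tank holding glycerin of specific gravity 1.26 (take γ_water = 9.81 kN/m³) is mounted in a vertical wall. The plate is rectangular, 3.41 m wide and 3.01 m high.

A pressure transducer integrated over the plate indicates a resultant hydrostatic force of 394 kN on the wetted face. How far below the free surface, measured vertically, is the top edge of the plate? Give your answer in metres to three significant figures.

d_top ≈ 1.60 m

γ = 1.26 × 9.81 = 12.3606 kN/m³.
A = 3.41 × 3.01 = 10.2641 m².
From F = γ·h_c·A, the centroid depth is h_c = 394/(12.3606 × 10.2641) = 3.10553 m.
The centroid lies 3.01/2 = 1.505 m below the top edge, so the top edge sits at h_top = 3.10553 − 1.505 = 1.60053 m below the surface.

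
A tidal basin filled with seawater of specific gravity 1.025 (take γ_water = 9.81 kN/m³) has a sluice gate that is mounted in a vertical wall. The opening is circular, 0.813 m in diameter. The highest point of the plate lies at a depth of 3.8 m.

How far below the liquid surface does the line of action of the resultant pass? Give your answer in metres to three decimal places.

h_p = 4.216 m

γ = 1.025 × 9.81 = 10.05525 kN/m³.
The centroid is at the centre, 0.4065 m below the top of the plate, so the centroid depth is h_c = 3.8 + 0.4065 = 4.2065 m.
A = π(0.4065)² = 0.519124 m².
Resultant F = γ·h_c·A = 10.05525 × 4.2065 × 0.519124 = 21.9576 kN.
I_c = πr⁴/4 = π × 0.4065⁴/4 = 0.0214453 m⁴.
Centre of pressure: y_p = y_c + I_c/(y_c·A) = 4.2065 + 0.0214453/(4.2065 × 0.519124) = 4.2065 + 0.00982065 = 4.21632 m along the plane.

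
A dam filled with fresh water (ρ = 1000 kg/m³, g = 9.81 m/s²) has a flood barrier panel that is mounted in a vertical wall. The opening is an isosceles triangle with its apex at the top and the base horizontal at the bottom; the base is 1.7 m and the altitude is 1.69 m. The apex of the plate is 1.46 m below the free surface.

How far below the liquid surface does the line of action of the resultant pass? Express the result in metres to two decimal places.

h_p = 2.65 m

γ = ρg = 1000 × 9.81 = 9810 N/m³ = 9.81 kN/m³.
With the apex up, the centroid sits 2h/3 = 2 × 1.69/3 = 1.12667 m below the apex, so the centroid depth is h_c = 1.46 + 1.12667 = 2.58667 m.
A = ½ × 1.7 × 1.69 = 1.4365 m².
Resultant F = γ·h_c·A = 9.81 × 2.58667 × 1.4365 = 36.4515 kN.
I_c = b·h³/36 = 1.7 × 1.69³/36 = 0.227933 m⁴.
Centre of pressure: y_p = y_c + I_c/(y_c·A) = 2.58667 + 0.227933/(2.58667 × 1.4365) = 2.58667 + 0.0613424 = 2.64801 m along the plane.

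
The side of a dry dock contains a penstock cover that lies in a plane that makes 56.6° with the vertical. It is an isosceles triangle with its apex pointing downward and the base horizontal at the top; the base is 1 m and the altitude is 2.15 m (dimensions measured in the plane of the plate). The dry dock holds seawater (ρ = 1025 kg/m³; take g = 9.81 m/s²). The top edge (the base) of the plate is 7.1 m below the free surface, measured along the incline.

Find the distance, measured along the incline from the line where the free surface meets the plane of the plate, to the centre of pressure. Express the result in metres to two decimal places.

y_p = 7.85 m

γ = ρg = 1025 × 9.81 / 1000 = 10.05525 kN/m³.
The plate makes 56.6° with the vertical, i.e. θ = 90° − 56.6° = 33.4° to the horizontal. Measuring y along the incline from the free-surface line, vertical depth h = y·sinθ with sinθ = 0.550481.
With the apex down, the centroid sits h/3 = 2.15/3 = 0.716667 m below the base (the top edge), so y_c = 7.1 + 0.716667 = 7.81667 m and h_c = 7.81667 × 0.550481 = 4.30293 m.
A = ½ × 1 × 2.15 = 1.075 m².
Resultant F = γ·h_c·A = 10.05525 × 4.30293 × 1.075 = 46.5121 kN.
I_c = b·h³/36 = 1 × 2.15³/36 = 0.276066 m⁴.
Centre of pressure: y_p = y_c + I_c/(y_c·A) = 7.81667 + 0.276066/(7.81667 × 1.075) = 7.81667 + 0.0328536 = 7.84952 m along the plane.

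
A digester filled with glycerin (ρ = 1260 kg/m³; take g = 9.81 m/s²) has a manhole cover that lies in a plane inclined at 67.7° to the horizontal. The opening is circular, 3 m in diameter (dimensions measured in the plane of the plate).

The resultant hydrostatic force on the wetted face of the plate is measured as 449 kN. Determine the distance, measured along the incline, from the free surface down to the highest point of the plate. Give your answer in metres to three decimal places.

γ = ρg = 1260 × 9.81 / 1000 = 12.3606 kN/m³.
A = π(1.5)² = 7.06858 m².
From F = γ·h_c·A, the centroid depth is h_c = 449/(12.3606 × 7.06858) = 5.13895 m.
Let θ = 67.7° be the plate's angle to the horizontal; measure y along the incline from where the plane meets the free surface. Vertical depth h = y·sinθ with sinθ = 0.925210.
Along the incline, y_c = h_c/sinθ = 5.13895/0.925210 = 5.55436 m.
The centroid is at the centre, 1.5 m below the top of the plate, so the highest point sits at y_top = 5.55436 − 1.5 = 4.05436 m along the incline.

y_top ≈ 4.054 m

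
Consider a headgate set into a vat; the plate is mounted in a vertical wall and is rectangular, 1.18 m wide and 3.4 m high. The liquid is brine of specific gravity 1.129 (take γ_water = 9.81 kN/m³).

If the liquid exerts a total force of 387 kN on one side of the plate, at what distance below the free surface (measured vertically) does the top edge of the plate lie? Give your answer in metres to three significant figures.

γ = 1.129 × 9.81 = 11.07549 kN/m³.
A = 1.18 × 3.4 = 4.012 m².
From F = γ·h_c·A, the centroid depth is h_c = 387/(11.07549 × 4.012) = 8.70938 m.
The centroid lies 3.4/2 = 1.7 m below the top edge, so the top edge sits at h_top = 8.70938 − 1.7 = 7.00938 m below the surface.

d_top ≈ 7.01 m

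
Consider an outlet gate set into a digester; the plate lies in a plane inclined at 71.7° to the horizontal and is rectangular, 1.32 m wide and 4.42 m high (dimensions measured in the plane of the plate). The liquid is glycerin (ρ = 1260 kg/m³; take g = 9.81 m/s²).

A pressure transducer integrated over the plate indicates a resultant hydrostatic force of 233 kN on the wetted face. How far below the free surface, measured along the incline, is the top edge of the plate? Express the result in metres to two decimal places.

y_top ≈ 1.19 m

γ = ρg = 1260 × 9.81 / 1000 = 12.3606 kN/m³.
A = 1.32 × 4.42 = 5.8344 m².
From F = γ·h_c·A, the centroid depth is h_c = 233/(12.3606 × 5.8344) = 3.23088 m.
Let θ = 71.7° be the plate's angle to the horizontal; measure y along the incline from where the plane meets the free surface. Vertical depth h = y·sinθ with sinθ = 0.949425.
Along the incline, y_c = h_c/sinθ = 3.23088/0.949425 = 3.40299 m.
The centroid lies 4.42/2 = 2.21 m below the top edge, so the top edge sits at y_top = 3.40299 − 2.21 = 1.19299 m along the incline.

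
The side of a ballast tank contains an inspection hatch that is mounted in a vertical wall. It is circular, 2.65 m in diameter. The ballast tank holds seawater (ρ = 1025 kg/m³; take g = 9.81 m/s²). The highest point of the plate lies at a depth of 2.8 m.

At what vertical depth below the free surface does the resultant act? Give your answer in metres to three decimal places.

h_p = 4.231 m

γ = ρg = 1025 × 9.81 / 1000 = 10.05525 kN/m³.
The centroid is at the centre, 1.325 m below the top of the plate, so the centroid depth is h_c = 2.8 + 1.325 = 4.125 m.
A = π(1.325)² = 5.51546 m².
Resultant F = γ·h_c·A = 10.05525 × 4.125 × 5.51546 = 228.77 kN.
I_c = πr⁴/4 = π × 1.325⁴/4 = 2.42077 m⁴.
Centre of pressure: y_p = y_c + I_c/(y_c·A) = 4.125 + 2.42077/(4.125 × 5.51546) = 4.125 + 0.106402 = 4.2314 m along the plane.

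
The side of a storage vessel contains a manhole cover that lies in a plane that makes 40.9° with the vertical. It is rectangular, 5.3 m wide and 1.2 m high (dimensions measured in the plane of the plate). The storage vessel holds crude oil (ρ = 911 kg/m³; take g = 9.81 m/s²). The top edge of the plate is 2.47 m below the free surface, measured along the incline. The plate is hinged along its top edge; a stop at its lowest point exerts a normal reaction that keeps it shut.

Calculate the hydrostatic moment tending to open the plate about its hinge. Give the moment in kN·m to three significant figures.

M ≈ 84.3 kN·m

γ = ρg = 911 × 9.81 / 1000 = 8.93691 kN/m³.
The plate makes 40.9° with the vertical, i.e. θ = 90° − 40.9° = 49.1° to the horizontal. Measuring y along the incline from the free-surface line, vertical depth h = y·sinθ with sinθ = 0.755853.
The centroid lies 1.2/2 = 0.6 m below the top edge, so y_c = 2.47 + 0.6 = 3.07 m and h_c = 3.07 × 0.755853 = 2.32047 m.
A = 5.3 × 1.2 = 6.36 m².
Resultant F = γ·h_c·A = 8.93691 × 2.32047 × 6.36 = 131.893 kN.
I_c = b·h³/12 = 5.3 × 1.2³/12 = 0.7632 m⁴.
Centre of pressure: y_p = y_c + I_c/(y_c·A) = 3.07 + 0.7632/(3.07 × 6.36) = 3.07 + 0.0390879 = 3.10909 m along the plane.
The resultant acts 0.6 + 0.0390879 = 0.639088 m (along the plate) below the hinge at the top edge, so the moment about the hinge is M = F × 0.639088 = 131.893 × 0.639088 = 84.2912 kN·m.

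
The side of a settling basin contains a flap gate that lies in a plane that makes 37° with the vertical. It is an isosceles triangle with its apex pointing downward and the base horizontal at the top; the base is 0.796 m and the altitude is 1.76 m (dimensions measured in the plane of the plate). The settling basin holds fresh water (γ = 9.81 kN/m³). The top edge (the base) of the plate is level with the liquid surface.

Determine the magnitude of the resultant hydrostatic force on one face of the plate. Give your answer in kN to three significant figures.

F ≈ 3.22 kN

γ = 9.81 kN/m³.
The plate makes 37° with the vertical, i.e. θ = 90° − 37° = 53° to the horizontal. Measuring y along the incline from the free-surface line, vertical depth h = y·sinθ with sinθ = 0.798636.
With the apex down, the centroid sits h/3 = 1.76/3 = 0.586667 m below the base (the top edge), so y_c = 0.586667 m and h_c = 0.586667 × 0.798636 = 0.468533 m.
A = ½ × 0.796 × 1.76 = 0.70048 m².
Resultant F = γ·h_c·A = 9.81 × 0.468533 × 0.70048 = 3.21962 kN.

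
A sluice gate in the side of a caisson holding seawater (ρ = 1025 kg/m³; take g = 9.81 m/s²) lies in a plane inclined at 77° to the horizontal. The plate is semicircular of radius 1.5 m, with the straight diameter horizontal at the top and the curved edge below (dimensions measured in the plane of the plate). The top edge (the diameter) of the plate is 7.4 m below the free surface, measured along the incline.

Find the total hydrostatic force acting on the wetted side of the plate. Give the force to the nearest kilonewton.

γ = ρg = 1025 × 9.81 / 1000 = 10.05525 kN/m³.
Let θ = 77° be the plate's angle to the horizontal; measure y along the incline from where the plane meets the free surface. Vertical depth h = y·sinθ with sinθ = 0.974370.
The centroid of a semicircle lies 4r/(3π) = 0.63662 m from the diameter, here below the top edge, so y_c = 7.4 + 0.63662 = 8.03662 m and h_c = 8.03662 × 0.974370 = 7.83064 m.
A = πr²/2 = π × 1.5²/2 = 3.53429 m².
Resultant F = γ·h_c·A = 10.05525 × 7.83064 × 3.53429 = 278.287 kN.

F ≈ 278 kN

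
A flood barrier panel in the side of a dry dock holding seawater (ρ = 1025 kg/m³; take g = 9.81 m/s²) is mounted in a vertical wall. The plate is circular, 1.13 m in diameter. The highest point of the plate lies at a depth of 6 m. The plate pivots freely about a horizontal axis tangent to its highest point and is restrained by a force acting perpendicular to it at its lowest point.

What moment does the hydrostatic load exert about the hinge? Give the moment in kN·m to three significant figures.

M ≈ 38.2 kN·m

γ = ρg = 1025 × 9.81 / 1000 = 10.05525 kN/m³.
The centroid is at the centre, 0.565 m below the top of the plate, so the centroid depth is h_c = 6 + 0.565 = 6.565 m.
A = π(0.565)² = 1.00287 m².
Resultant F = γ·h_c·A = 10.05525 × 6.565 × 1.00287 = 66.2022 kN.
I_c = πr⁴/4 = π × 0.565⁴/4 = 0.0800357 m⁴.
Centre of pressure: y_p = y_c + I_c/(y_c·A) = 6.565 + 0.0800357/(6.565 × 1.00287) = 6.565 + 0.0121564 = 6.57716 m along the plane.
The resultant acts 0.565 + 0.0121564 = 0.577156 m (along the plate) below the hinge at the top edge, so the moment about the hinge is M = F × 0.577156 = 66.2022 × 0.577156 = 38.209 kN·m.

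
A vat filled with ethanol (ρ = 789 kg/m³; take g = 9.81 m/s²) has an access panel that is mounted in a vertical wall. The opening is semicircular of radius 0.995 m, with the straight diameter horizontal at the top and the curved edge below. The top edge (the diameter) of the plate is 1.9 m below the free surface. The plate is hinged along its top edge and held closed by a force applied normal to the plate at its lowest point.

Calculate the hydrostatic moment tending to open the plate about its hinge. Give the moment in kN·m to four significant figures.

γ = ρg = 789 × 9.81 / 1000 = 7.74009 kN/m³.
The centroid of a semicircle lies 4r/(3π) = 0.422291 m from the diameter, here below the top edge, so the centroid depth is h_c = 1.9 + 0.422291 = 2.32229 m.
A = πr²/2 = π × 0.995²/2 = 1.55513 m².
Resultant F = γ·h_c·A = 7.74009 × 2.32229 × 1.55513 = 27.953 kN.
I_c = (π/8 − 8/(9π))·r⁴ = 0.109757 × 0.995⁴ = 0.107578 m⁴.
Centre of pressure: y_p = y_c + I_c/(y_c·A) = 2.32229 + 0.107578/(2.32229 × 1.55513) = 2.32229 + 0.0297879 = 2.35208 m along the plane.
The resultant acts 0.422291 + 0.0297879 = 0.452079 m (along the plate) below the hinge at the top edge, so the moment about the hinge is M = F × 0.452079 = 27.953 × 0.452079 = 12.637 kN·m.

M ≈ 12.64 kN·m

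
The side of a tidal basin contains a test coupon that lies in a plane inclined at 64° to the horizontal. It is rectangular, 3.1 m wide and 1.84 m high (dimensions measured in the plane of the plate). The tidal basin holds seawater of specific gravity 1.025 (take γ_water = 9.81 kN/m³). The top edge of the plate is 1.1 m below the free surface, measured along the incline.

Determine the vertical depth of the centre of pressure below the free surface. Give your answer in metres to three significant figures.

h_p = 1.94 m

γ = 1.025 × 9.81 = 10.05525 kN/m³.
Let θ = 64° be the plate's angle to the horizontal; measure y along the incline from where the plane meets the free surface. Vertical depth h = y·sinθ with sinθ = 0.898794.
The centroid lies 1.84/2 = 0.92 m below the top edge, so y_c = 1.1 + 0.92 = 2.02 m and h_c = 2.02 × 0.898794 = 1.81556 m.
A = 3.1 × 1.84 = 5.704 m².
Resultant F = γ·h_c·A = 10.05525 × 1.81556 × 5.704 = 104.132 kN.
I_c = b·h³/12 = 3.1 × 1.84³/12 = 1.60929 m⁴.
Centre of pressure: y_p = y_c + I_c/(y_c·A) = 2.02 + 1.60929/(2.02 × 5.704) = 2.02 + 0.13967 = 2.15967 m along the plane.
Vertically, h_p = y_p·sinθ = 2.15967 × 0.898794 = 1.9411 m.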